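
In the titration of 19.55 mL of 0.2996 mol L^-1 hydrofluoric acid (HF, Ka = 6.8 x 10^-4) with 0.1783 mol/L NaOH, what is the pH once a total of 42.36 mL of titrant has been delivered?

n(acid) = 0.2996 x 0.01955 = 0.005857 mol; n(NaOH) added = 0.1783 x 0.04236 = 0.007553 mol.
Base is in excess by 0.007553 - 0.005857 = 0.001696 mol in a total volume of 0.06191 L.
[OH^-] = 0.001696/0.06191 = 0.02739 M, so pOH = 1.56 and pH = 14.00 - 1.56 = 12.44.

12.44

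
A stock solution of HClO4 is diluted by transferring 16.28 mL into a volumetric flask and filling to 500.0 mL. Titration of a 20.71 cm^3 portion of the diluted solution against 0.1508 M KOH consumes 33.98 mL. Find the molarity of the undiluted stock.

7.60 M

n(KOH) = 0.1508 x 0.03398 = 0.005124 mol.
n(HClO4) in the aliquot = 0.005124 mol.
[diluted HClO4] = 0.005124 / 0.02071 = 0.2474 M.
Dilution factor = 500.0/16.28 = 30.71, so [stock] = 0.2474 x 30.71 = 7.60 M.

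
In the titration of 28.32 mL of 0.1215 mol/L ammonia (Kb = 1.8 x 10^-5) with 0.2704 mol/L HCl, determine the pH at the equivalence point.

5.17

n(NH3) = 0.1215 x 0.02832 = 0.003441 mol; V(HCl) at equivalence = 0.003441/0.2704 = 0.01273 L.
At equivalence the base is fully converted to NH4+; total volume = 0.04105 L, so [NH4+] = 0.003441/0.04105 = 0.08383 M.
Ka(NH4+) = Kw/Kb = 1.0e-14 / 1.8 x 10^-5 = 5.56e-10.
[H^+] = sqrt(Ka x [NH4+]) = sqrt(5.56e-10 x 0.08383) = 6.82e-6 M.
pH = -log(6.82e-6) = 5.17.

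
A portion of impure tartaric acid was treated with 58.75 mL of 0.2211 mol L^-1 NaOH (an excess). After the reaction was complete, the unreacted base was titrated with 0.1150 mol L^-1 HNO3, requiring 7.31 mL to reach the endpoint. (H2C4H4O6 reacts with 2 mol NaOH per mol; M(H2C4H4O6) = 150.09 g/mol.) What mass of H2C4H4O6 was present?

Total n(NaOH) added = 0.2211 x 0.05875 = 0.01299 mol.
n(HNO3) used = 0.1150 x 0.007310 = 0.0008406 mol, which equals the excess n(NaOH).
So n(NaOH) consumed by the sample = 0.01299 - 0.0008406 = 0.01215 mol.
n(H2C4H4O6) = 0.01215 / 2 = 0.006074 mol.
mass = 0.006074 mol x 150.09 g/mol = 0.912 g.

0.912 g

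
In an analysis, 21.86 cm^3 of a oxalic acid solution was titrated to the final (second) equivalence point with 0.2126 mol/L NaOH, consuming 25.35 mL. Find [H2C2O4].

n(NaOH) = 0.2126 x 0.02535 = 0.005389 mol.
At the final (second) equivalence point, 2 mol OH^- react per mol H2C2O4, so n(H2C2O4) = 0.005389 / 2 = 0.002695 mol.
[H2C2O4] = 0.002695 / 0.02186 L = 0.123 M.

0.123 M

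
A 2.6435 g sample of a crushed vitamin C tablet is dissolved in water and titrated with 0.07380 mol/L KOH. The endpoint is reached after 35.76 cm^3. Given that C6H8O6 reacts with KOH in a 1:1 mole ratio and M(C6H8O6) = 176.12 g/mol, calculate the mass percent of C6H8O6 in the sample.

n(KOH) = 0.07380 x 0.03576 = 0.002639 mol.
n(C6H8O6) = 0.002639 / 1 = 0.002639 mol.
mass of C6H8O6 = 0.002639 x 176.12 = 0.4648 g.
% purity = 0.4648 / 2.6435 x 100 = 17.6%.

17.6%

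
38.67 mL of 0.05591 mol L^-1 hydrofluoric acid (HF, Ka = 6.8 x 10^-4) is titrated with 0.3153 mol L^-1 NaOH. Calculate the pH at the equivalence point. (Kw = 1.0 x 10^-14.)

7.92

n(HF) = 0.05591 x 0.03867 = 0.002162 mol; V(NaOH) at equivalence = 0.002162/0.3153 = 0.006857 L.
At equivalence all the acid is converted to F-; total volume = 0.03867 + 0.006857 = 0.04553 L, so [F-] = 0.002162/0.04553 = 0.04749 M.
Kb = Kw/Ka = 1.0e-14 / 6.8 x 10^-4 = 1.47e-11.
[OH^-] = sqrt(Kb x [F-]) = sqrt(1.47e-11 x 0.04749) = 8.36e-7 M.
pOH = 6.08, so pH = 14.00 - 6.08 = 7.92.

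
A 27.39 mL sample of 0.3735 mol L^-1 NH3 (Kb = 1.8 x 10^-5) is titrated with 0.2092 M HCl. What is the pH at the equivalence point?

n(NH3) = 0.3735 x 0.02739 = 0.01023 mol; V(HCl) at equivalence = 0.01023/0.2092 = 0.04890 L.
At equivalence the base is fully converted to NH4+; total volume = 0.07629 L, so [NH4+] = 0.01023/0.07629 = 0.1341 M.
Ka(NH4+) = Kw/Kb = 1.0e-14 / 1.8 x 10^-5 = 5.56e-10.
[H^+] = sqrt(Ka x [NH4+]) = sqrt(5.56e-10 x 0.1341) = 8.63e-6 M.
pH = -log(8.63e-6) = 5.06.

5.06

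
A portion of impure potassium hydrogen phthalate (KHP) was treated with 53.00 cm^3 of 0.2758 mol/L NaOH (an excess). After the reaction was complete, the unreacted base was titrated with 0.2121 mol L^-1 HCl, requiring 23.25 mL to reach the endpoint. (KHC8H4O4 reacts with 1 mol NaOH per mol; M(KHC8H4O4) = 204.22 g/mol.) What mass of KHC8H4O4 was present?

1.98 g

Total n(NaOH) added = 0.2758 x 0.05300 = 0.01462 mol.
n(HCl) used = 0.2121 x 0.02325 = 0.004931 mol, which equals the excess n(NaOH).
So n(NaOH) consumed by the sample = 0.01462 - 0.004931 = 0.009686 mol.
n(KHC8H4O4) = 0.009686 / 1 = 0.009686 mol.
mass = 0.009686 mol x 204.22 g/mol = 1.98 g.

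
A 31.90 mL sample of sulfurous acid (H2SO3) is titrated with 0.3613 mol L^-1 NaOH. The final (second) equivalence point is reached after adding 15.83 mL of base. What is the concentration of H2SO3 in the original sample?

0.0896 M

n(NaOH) = 0.3613 x 0.01583 = 0.005719 mol.
At the final (second) equivalence point, 2 mol OH^- react per mol H2SO3, so n(H2SO3) = 0.005719 / 2 = 0.002860 mol.
[H2SO3] = 0.002860 / 0.03190 L = 0.0896 M.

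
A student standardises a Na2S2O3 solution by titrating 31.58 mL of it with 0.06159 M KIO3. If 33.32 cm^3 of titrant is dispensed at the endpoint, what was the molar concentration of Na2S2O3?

n(KIO3) = 0.06159 x 0.03332 = 0.002052 mol.
From the balanced equation, 1 mol KIO3 reacts with 6 mol Na2S2O3, so n(Na2S2O3) = 0.002052 x 6/1 = 0.01231 mol.
[Na2S2O3] = 0.01231 / 0.03158 L = 0.390 M.

0.390 M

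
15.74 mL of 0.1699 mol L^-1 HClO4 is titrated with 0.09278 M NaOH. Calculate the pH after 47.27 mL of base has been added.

n(acid) = 0.1699 x 0.01574 = 0.002674 mol; n(NaOH) added = 0.09278 x 0.04727 = 0.004386 mol.
Base is in excess by 0.004386 - 0.002674 = 0.001711 mol in a total volume of 0.06301 L.
[OH^-] = 0.001711/0.06301 = 0.02716 M, so pOH = 1.57 and pH = 14.00 - 1.57 = 12.43.

12.43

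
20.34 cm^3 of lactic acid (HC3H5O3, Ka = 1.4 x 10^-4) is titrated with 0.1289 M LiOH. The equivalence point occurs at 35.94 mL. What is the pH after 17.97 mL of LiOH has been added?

17.97 mL is exactly half the equivalence volume (35.94/2), i.e. the half-equivalence point.
There, n(HA) = n(A^-), so pH = pKa = -log(1.4 x 10^-4) = 3.85.

3.85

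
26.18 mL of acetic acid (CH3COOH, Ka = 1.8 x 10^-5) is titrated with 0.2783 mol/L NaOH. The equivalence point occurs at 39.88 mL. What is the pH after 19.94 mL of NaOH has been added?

4.74

19.94 mL is exactly half the equivalence volume (39.88/2), i.e. the half-equivalence point.
There, n(HA) = n(A^-), so pH = pKa = -log(1.8 x 10^-5) = 4.74.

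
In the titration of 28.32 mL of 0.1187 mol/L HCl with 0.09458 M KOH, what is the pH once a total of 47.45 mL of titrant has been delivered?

n(acid) = 0.1187 x 0.02832 = 0.003362 mol; n(KOH) added = 0.09458 x 0.04745 = 0.004488 mol.
Base is in excess by 0.004488 - 0.003362 = 0.001126 mol in a total volume of 0.07577 L.
[OH^-] = 0.001126/0.07577 = 0.01486 M, so pOH = 1.83 and pH = 14.00 - 1.83 = 12.17.

12.17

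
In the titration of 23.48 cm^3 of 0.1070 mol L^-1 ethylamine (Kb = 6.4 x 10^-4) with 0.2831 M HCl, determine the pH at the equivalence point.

n(C2H5NH2) = 0.1070 x 0.02348 = 0.002512 mol; V(HCl) at equivalence = 0.002512/0.2831 = 0.008874 L.
At equivalence the base is fully converted to C2H5NH3+; total volume = 0.03235 L, so [C2H5NH3+] = 0.002512/0.03235 = 0.07765 M.
Ka(C2H5NH3+) = Kw/Kb = 1.0e-14 / 6.4 x 10^-4 = 1.56e-11.
[H^+] = sqrt(Ka x [C2H5NH3+]) = sqrt(1.56e-11 x 0.07765) = 1.10e-6 M.
pH = -log(1.10e-6) = 5.96.

5.96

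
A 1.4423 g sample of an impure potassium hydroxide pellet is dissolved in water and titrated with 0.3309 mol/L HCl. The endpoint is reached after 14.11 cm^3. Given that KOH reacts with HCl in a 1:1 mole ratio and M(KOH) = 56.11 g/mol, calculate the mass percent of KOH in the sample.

n(HCl) = 0.3309 x 0.01411 = 0.004669 mol.
n(KOH) = 0.004669 / 1 = 0.004669 mol.
mass of KOH = 0.004669 x 56.11 = 0.2620 g.
% purity = 0.2620 / 1.4423 x 100 = 18.2%.

18.2%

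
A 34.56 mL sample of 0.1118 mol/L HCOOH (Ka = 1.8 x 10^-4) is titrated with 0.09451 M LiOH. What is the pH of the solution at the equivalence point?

8.23

n(HCOOH) = 0.1118 x 0.03456 = 0.003864 mol; V(LiOH) at equivalence = 0.003864/0.09451 = 0.04088 L.
At equivalence all the acid is converted to HCOO-; total volume = 0.03456 + 0.04088 = 0.07544 L, so [HCOO-] = 0.003864/0.07544 = 0.05122 M.
Kb = Kw/Ka = 1.0e-14 / 1.8 x 10^-4 = 5.56e-11.
[OH^-] = sqrt(Kb x [HCOO-]) = sqrt(5.56e-11 x 0.05122) = 1.69e-6 M.
pOH = 5.77, so pH = 14.00 - 5.77 = 8.23.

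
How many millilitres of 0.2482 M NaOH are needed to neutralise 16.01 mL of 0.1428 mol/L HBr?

n(HBr) = 0.1428 mol/L x 0.01601 L = 0.002286 mol.
At equivalence n(NaOH) = n(HBr) = 0.002286 mol.
V(NaOH) = 0.002286 / 0.2482 = 0.009211 L = 9.21 mL.

9.21 mL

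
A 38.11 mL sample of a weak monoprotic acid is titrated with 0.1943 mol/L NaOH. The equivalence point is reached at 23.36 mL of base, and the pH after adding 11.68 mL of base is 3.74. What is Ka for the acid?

1.8 x 10^-4

11.68 mL is half of the equivalence volume, so this is the half-equivalence point where [HA] = [A^-].
At half-equivalence pH = pKa, so pKa = 3.74.
Ka = 10^(-3.74) = 1.8 x 10^-4.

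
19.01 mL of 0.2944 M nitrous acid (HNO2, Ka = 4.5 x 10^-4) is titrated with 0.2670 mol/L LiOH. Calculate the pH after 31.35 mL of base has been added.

n(acid) = 0.2944 x 0.01901 = 0.005597 mol; n(LiOH) added = 0.2670 x 0.03135 = 0.008370 mol.
Base is in excess by 0.008370 - 0.005597 = 0.002774 mol in a total volume of 0.05036 L.
[OH^-] = 0.002774/0.05036 = 0.05508 M, so pOH = 1.26 and pH = 14.00 - 1.26 = 12.74.

12.74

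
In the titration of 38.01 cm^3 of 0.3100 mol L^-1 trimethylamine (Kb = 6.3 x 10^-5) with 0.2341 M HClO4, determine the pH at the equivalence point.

5.34

n((CH3)3N) = 0.3100 x 0.03801 = 0.01178 mol; V(HClO4) at equivalence = 0.01178/0.2341 = 0.05033 L.
At equivalence the base is fully converted to (CH3)3NH+; total volume = 0.08834 L, so [(CH3)3NH+] = 0.01178/0.08834 = 0.1334 M.
Ka((CH3)3NH+) = Kw/Kb = 1.0e-14 / 6.3 x 10^-5 = 1.59e-10.
[H^+] = sqrt(Ka x [(CH3)3NH+]) = sqrt(1.59e-10 x 0.1334) = 4.60e-6 M.
pH = -log(4.60e-6) = 5.34.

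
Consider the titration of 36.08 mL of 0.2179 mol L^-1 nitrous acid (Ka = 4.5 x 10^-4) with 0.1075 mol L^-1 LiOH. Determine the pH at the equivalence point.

n(HNO2) = 0.2179 x 0.03608 = 0.007862 mol; V(LiOH) at equivalence = 0.007862/0.1075 = 0.07313 L.
At equivalence all the acid is converted to NO2-; total volume = 0.03608 + 0.07313 = 0.1092 L, so [NO2-] = 0.007862/0.1092 = 0.07199 M.
Kb = Kw/Ka = 1.0e-14 / 4.5 x 10^-4 = 2.22e-11.
[OH^-] = sqrt(Kb x [NO2-]) = sqrt(2.22e-11 x 0.07199) = 1.26e-6 M.
pOH = 5.90, so pH = 14.00 - 5.90 = 8.10.

8.10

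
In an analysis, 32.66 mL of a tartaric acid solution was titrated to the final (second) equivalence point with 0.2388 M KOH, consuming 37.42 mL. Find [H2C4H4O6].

n(KOH) = 0.2388 x 0.03742 = 0.008936 mol.
At the final (second) equivalence point, 2 mol OH^- react per mol H2C4H4O6, so n(H2C4H4O6) = 0.008936 / 2 = 0.004468 mol.
[H2C4H4O6] = 0.004468 / 0.03266 L = 0.137 M.

0.137 M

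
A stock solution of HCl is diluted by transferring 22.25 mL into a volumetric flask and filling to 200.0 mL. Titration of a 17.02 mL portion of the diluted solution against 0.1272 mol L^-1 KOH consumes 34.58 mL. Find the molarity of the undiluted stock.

n(KOH) = 0.1272 x 0.03458 = 0.004399 mol.
n(HCl) in the aliquot = 0.004399 mol.
[diluted HCl] = 0.004399 / 0.01702 = 0.2584 M.
Dilution factor = 200.0/22.25 = 8.989, so [stock] = 0.2584 x 8.989 = 2.32 M.

2.32 M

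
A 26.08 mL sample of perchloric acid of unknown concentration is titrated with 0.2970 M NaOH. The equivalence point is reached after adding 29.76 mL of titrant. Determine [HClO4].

n(NaOH) delivered = 0.2970 x 0.02976 = 0.008839 mol.
For a 1:1 reaction, n(HClO4) = 0.008839 mol.
[HClO4] = 0.008839 mol / 0.02608 L = 0.339 M.

0.339 M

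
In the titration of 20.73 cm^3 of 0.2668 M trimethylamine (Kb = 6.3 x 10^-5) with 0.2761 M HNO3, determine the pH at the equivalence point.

5.33

n((CH3)3N) = 0.2668 x 0.02073 = 0.005531 mol; V(HNO3) at equivalence = 0.005531/0.2761 = 0.02003 L.
At equivalence the base is fully converted to (CH3)3NH+; total volume = 0.04076 L, so [(CH3)3NH+] = 0.005531/0.04076 = 0.1357 M.
Ka((CH3)3NH+) = Kw/Kb = 1.0e-14 / 6.3 x 10^-5 = 1.59e-10.
[H^+] = sqrt(Ka x [(CH3)3NH+]) = sqrt(1.59e-10 x 0.1357) = 4.64e-6 M.
pH = -log(4.64e-6) = 5.33.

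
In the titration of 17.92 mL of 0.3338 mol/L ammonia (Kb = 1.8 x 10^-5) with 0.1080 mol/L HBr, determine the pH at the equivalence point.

n(NH3) = 0.3338 x 0.01792 = 0.005982 mol; V(HBr) at equivalence = 0.005982/0.1080 = 0.05539 L.
At equivalence the base is fully converted to NH4+; total volume = 0.07331 L, so [NH4+] = 0.005982/0.07331 = 0.08160 M.
Ka(NH4+) = Kw/Kb = 1.0e-14 / 1.8 x 10^-5 = 5.56e-10.
[H^+] = sqrt(Ka x [NH4+]) = sqrt(5.56e-10 x 0.08160) = 6.73e-6 M.
pH = -log(6.73e-6) = 5.17.

5.17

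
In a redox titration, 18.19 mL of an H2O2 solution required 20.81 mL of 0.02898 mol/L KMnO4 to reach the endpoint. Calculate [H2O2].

0.0829 M

n(KMnO4) = 0.02898 x 0.02081 = 0.0006031 mol.
From the balanced equation, 2 mol KMnO4 reacts with 5 mol H2O2, so n(H2O2) = 0.0006031 x 5/2 = 0.001508 mol.
[H2O2] = 0.001508 / 0.01819 L = 0.0829 M.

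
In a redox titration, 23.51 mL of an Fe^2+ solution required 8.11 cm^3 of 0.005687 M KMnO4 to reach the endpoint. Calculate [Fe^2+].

0.00981 M

n(KMnO4) = 0.005687 x 0.008110 = 4.612e-5 mol.
From the balanced equation, 1 mol KMnO4 reacts with 5 mol Fe^2+, so n(Fe^2+) = 4.612e-5 x 5/1 = 0.0002306 mol.
[Fe^2+] = 0.0002306 / 0.02351 L = 0.00981 M.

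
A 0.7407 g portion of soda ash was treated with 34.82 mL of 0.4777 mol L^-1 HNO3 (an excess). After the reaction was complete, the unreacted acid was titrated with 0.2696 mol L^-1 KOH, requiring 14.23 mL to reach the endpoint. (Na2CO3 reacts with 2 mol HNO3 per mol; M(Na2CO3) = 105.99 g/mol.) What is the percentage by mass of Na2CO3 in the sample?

91.6%

Total n(HNO3) added = 0.4777 x 0.03482 = 0.01663 mol.
n(KOH) used = 0.2696 x 0.01423 = 0.003836 mol, which equals the excess n(HNO3).
So n(HNO3) consumed by the sample = 0.01663 - 0.003836 = 0.01280 mol.
n(Na2CO3) = 0.01280 / 2 = 0.006399 mol.
mass Na2CO3 = 0.006399 x 105.99 = 0.6782 g, so %Na2CO3 = 0.6782/0.7407 x 100 = 91.6%.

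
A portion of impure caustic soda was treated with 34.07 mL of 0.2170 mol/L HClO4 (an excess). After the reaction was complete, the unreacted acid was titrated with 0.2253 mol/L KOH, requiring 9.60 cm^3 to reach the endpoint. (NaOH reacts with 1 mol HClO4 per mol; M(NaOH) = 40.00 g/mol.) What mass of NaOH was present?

0.209 g

Total n(HClO4) added = 0.2170 x 0.03407 = 0.007393 mol.
n(KOH) used = 0.2253 x 0.009600 = 0.002163 mol, which equals the excess n(HClO4).
So n(HClO4) consumed by the sample = 0.007393 - 0.002163 = 0.005230 mol.
n(NaOH) = 0.005230 / 1 = 0.005230 mol.
mass = 0.005230 mol x 40.00 g/mol = 0.209 g.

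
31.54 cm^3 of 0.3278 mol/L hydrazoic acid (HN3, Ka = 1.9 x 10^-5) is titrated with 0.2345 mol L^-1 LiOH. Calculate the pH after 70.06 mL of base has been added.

n(acid) = 0.3278 x 0.03154 = 0.01034 mol; n(LiOH) added = 0.2345 x 0.07006 = 0.01643 mol.
Base is in excess by 0.01643 - 0.01034 = 0.006090 mol in a total volume of 0.1016 L.
[OH^-] = 0.006090/0.1016 = 0.05994 M, so pOH = 1.22 and pH = 14.00 - 1.22 = 12.78.

12.78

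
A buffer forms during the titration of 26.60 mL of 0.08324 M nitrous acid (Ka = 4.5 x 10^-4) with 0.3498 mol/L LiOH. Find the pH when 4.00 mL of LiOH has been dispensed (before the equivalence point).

3.58

Initial n(HNO2) = 0.08324 x 0.02660 = 0.002214 mol.
n(LiOH) added = 0.3498 x 0.004000 = 0.001399 mol, converting that many moles of HNO2 to NO2-.
Remaining n(HNO2) = 0.0008150 mol; n(NO2-) = 0.001399 mol.
By Henderson-Hasselbalch, pH = pKa + log([A^-]/[HA]) = 3.35 + log(0.001399/0.0008150) = 3.35 + (+0.23) = 3.58.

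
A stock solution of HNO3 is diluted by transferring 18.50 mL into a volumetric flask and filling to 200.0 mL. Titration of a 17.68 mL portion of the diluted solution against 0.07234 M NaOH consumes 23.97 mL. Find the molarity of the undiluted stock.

n(NaOH) = 0.07234 x 0.02397 = 0.001734 mol.
n(HNO3) in the aliquot = 0.001734 mol.
[diluted HNO3] = 0.001734 / 0.01768 = 0.09808 M.
Dilution factor = 200.0/18.50 = 10.81, so [stock] = 0.09808 x 10.81 = 1.06 M.

1.06 M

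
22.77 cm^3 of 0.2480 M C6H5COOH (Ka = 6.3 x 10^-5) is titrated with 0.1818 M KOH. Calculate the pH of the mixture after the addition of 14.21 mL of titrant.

4.13

Initial n(C6H5COOH) = 0.2480 x 0.02277 = 0.005647 mol.
n(KOH) added = 0.1818 x 0.01421 = 0.002583 mol, converting that many moles of C6H5COOH to C6H5COO-.
Remaining n(C6H5COOH) = 0.003064 mol; n(C6H5COO-) = 0.002583 mol.
By Henderson-Hasselbalch, pH = pKa + log([A^-]/[HA]) = 4.20 + log(0.002583/0.003064) = 4.20 + (-0.07) = 4.13.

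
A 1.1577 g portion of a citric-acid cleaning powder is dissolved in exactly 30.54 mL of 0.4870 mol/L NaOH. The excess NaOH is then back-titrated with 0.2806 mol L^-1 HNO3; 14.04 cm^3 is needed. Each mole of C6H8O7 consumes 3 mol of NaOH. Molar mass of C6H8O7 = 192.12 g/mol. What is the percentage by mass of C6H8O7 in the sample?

60.5%

Total n(NaOH) added = 0.4870 x 0.03054 = 0.01487 mol.
n(HNO3) used = 0.2806 x 0.01404 = 0.003940 mol, which equals the excess n(NaOH).
So n(NaOH) consumed by the sample = 0.01487 - 0.003940 = 0.01093 mol.
n(C6H8O7) = 0.01093 / 3 = 0.003644 mol.
mass C6H8O7 = 0.003644 x 192.12 = 0.7002 g, so %C6H8O7 = 0.7002/1.1577 x 100 = 60.5%.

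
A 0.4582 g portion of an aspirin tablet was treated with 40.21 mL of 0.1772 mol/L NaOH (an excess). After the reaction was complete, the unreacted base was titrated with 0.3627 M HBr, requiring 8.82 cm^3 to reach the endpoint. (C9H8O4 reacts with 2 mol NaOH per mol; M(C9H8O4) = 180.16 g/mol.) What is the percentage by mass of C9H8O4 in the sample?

Total n(NaOH) added = 0.1772 x 0.04021 = 0.007125 mol.
n(HBr) used = 0.3627 x 0.008820 = 0.003199 mol, which equals the excess n(NaOH).
So n(NaOH) consumed by the sample = 0.007125 - 0.003199 = 0.003926 mol.
n(C9H8O4) = 0.003926 / 2 = 0.001963 mol.
mass C9H8O4 = 0.001963 x 180.16 = 0.3537 g, so %C9H8O4 = 0.3537/0.4582 x 100 = 77.2%.

77.2%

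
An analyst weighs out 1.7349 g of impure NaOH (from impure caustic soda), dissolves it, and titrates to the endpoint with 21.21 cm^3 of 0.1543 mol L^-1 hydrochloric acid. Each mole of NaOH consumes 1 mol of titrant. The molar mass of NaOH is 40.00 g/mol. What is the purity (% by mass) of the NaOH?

n(HCl) = 0.1543 x 0.02121 = 0.003273 mol.
n(NaOH) = 0.003273 / 1 = 0.003273 mol.
mass of NaOH = 0.003273 x 40.00 = 0.1309 g.
% purity = 0.1309 / 1.7349 x 100 = 7.55%.

7.55%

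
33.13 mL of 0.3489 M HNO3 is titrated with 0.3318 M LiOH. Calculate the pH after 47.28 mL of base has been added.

n(acid) = 0.3489 x 0.03313 = 0.01156 mol; n(LiOH) added = 0.3318 x 0.04728 = 0.01569 mol.
Base is in excess by 0.01569 - 0.01156 = 0.004128 mol in a total volume of 0.08041 L.
[OH^-] = 0.004128/0.08041 = 0.05134 M, so pOH = 1.29 and pH = 14.00 - 1.29 = 12.71.

12.71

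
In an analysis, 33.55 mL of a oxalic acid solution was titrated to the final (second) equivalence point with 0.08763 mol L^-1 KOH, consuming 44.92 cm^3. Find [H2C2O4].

n(KOH) = 0.08763 x 0.04492 = 0.003936 mol.
At the final (second) equivalence point, 2 mol OH^- react per mol H2C2O4, so n(H2C2O4) = 0.003936 / 2 = 0.001968 mol.
[H2C2O4] = 0.001968 / 0.03355 L = 0.0587 M.

0.0587 M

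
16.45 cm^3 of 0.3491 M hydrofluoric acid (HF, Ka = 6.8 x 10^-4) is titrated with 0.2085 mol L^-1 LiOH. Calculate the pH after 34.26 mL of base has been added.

12.44

n(acid) = 0.3491 x 0.01645 = 0.005743 mol; n(LiOH) added = 0.2085 x 0.03426 = 0.007143 mol.
Base is in excess by 0.007143 - 0.005743 = 0.001401 mol in a total volume of 0.05071 L.
[OH^-] = 0.001401/0.05071 = 0.02762 M, so pOH = 1.56 and pH = 14.00 - 1.56 = 12.44.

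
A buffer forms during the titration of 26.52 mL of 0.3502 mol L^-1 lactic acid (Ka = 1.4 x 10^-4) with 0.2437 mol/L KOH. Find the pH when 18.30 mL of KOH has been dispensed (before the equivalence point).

3.82

Initial n(HC3H5O3) = 0.3502 x 0.02652 = 0.009287 mol.
n(KOH) added = 0.2437 x 0.01830 = 0.004460 mol, converting that many moles of HC3H5O3 to C3H5O3-.
Remaining n(HC3H5O3) = 0.004828 mol; n(C3H5O3-) = 0.004460 mol.
By Henderson-Hasselbalch, pH = pKa + log([A^-]/[HA]) = 3.85 + log(0.004460/0.004828) = 3.85 + (-0.03) = 3.82.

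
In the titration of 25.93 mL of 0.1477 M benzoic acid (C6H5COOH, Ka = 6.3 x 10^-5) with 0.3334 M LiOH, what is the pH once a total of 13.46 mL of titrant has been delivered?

n(acid) = 0.1477 x 0.02593 = 0.003830 mol; n(LiOH) added = 0.3334 x 0.01346 = 0.004488 mol.
Base is in excess by 0.004488 - 0.003830 = 0.0006577 mol in a total volume of 0.03939 L.
[OH^-] = 0.0006577/0.03939 = 0.01670 M, so pOH = 1.78 and pH = 14.00 - 1.78 = 12.22.

12.22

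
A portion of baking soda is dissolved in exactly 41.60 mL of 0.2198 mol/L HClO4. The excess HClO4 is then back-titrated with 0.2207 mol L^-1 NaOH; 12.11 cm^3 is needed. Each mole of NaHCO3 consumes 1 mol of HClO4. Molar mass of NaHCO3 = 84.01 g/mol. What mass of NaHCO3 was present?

Total n(HClO4) added = 0.2198 x 0.04160 = 0.009144 mol.
n(NaOH) used = 0.2207 x 0.01211 = 0.002673 mol, which equals the excess n(HClO4).
So n(HClO4) consumed by the sample = 0.009144 - 0.002673 = 0.006471 mol.
n(NaHCO3) = 0.006471 / 1 = 0.006471 mol.
mass = 0.006471 mol x 84.01 g/mol = 0.544 g.

0.544 g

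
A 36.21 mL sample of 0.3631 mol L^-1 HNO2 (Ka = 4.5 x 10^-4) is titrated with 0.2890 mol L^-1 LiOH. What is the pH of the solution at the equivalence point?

n(HNO2) = 0.3631 x 0.03621 = 0.01315 mol; V(LiOH) at equivalence = 0.01315/0.2890 = 0.04549 L.
At equivalence all the acid is converted to NO2-; total volume = 0.03621 + 0.04549 = 0.08170 L, so [NO2-] = 0.01315/0.08170 = 0.1609 M.
Kb = Kw/Ka = 1.0e-14 / 4.5 x 10^-4 = 2.22e-11.
[OH^-] = sqrt(Kb x [NO2-]) = sqrt(2.22e-11 x 0.1609) = 1.89e-6 M.
pOH = 5.72, so pH = 14.00 - 5.72 = 8.28.

8.28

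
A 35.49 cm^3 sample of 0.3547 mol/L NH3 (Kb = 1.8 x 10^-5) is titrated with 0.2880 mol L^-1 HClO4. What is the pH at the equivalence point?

n(NH3) = 0.3547 x 0.03549 = 0.01259 mol; V(HClO4) at equivalence = 0.01259/0.2880 = 0.04371 L.
At equivalence the base is fully converted to NH4+; total volume = 0.07920 L, so [NH4+] = 0.01259/0.07920 = 0.1589 M.
Ka(NH4+) = Kw/Kb = 1.0e-14 / 1.8 x 10^-5 = 5.56e-10.
[H^+] = sqrt(Ka x [NH4+]) = sqrt(5.56e-10 x 0.1589) = 9.40e-6 M.
pH = -log(9.40e-6) = 5.03.

5.03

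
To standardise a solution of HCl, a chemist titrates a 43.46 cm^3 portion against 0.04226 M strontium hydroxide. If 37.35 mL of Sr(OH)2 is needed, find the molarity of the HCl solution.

n(Sr(OH)2) delivered = 0.04226 x 0.03735 = 0.001578 mol.
The reaction is 2 HCl + 1 Sr(OH)2, so n(HCl) = 0.001578 x 2/1 = 0.003157 mol.
[HCl] = 0.003157 mol / 0.04346 L = 0.0726 M.

0.0726 M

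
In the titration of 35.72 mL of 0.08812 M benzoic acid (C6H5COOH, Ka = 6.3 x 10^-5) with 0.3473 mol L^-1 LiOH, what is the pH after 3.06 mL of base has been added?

Initial n(C6H5COOH) = 0.08812 x 0.03572 = 0.003148 mol.
n(LiOH) added = 0.3473 x 0.003060 = 0.001063 mol, converting that many moles of C6H5COOH to C6H5COO-.
Remaining n(C6H5COOH) = 0.002085 mol; n(C6H5COO-) = 0.001063 mol.
By Henderson-Hasselbalch, pH = pKa + log([A^-]/[HA]) = 4.20 + log(0.001063/0.002085) = 4.20 + (-0.29) = 3.91.

3.91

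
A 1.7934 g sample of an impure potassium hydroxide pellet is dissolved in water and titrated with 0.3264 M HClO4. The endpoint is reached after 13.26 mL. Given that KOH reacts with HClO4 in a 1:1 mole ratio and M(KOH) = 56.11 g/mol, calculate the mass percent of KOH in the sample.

n(HClO4) = 0.3264 x 0.01326 = 0.004328 mol.
n(KOH) = 0.004328 / 1 = 0.004328 mol.
mass of KOH = 0.004328 x 56.11 = 0.2428 g.
% purity = 0.2428 / 1.7934 x 100 = 13.5%.

13.5%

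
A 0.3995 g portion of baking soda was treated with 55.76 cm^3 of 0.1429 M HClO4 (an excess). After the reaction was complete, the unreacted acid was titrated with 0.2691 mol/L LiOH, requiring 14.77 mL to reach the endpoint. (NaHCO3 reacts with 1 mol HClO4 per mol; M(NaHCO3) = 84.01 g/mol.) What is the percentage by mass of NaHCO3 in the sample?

Total n(HClO4) added = 0.1429 x 0.05576 = 0.007968 mol.
n(LiOH) used = 0.2691 x 0.01477 = 0.003975 mol, which equals the excess n(HClO4).
So n(HClO4) consumed by the sample = 0.007968 - 0.003975 = 0.003993 mol.
n(NaHCO3) = 0.003993 / 1 = 0.003993 mol.
mass NaHCO3 = 0.003993 x 84.01 = 0.3355 g, so %NaHCO3 = 0.3355/0.3995 x 100 = 84.0%.

84.0%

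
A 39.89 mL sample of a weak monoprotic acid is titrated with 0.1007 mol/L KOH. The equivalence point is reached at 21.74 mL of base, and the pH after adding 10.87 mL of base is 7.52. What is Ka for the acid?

10.87 mL is half of the equivalence volume, so this is the half-equivalence point where [HA] = [A^-].
At half-equivalence pH = pKa, so pKa = 7.52.
Ka = 10^(-7.52) = 3.0 x 10^-8.

3.0 x 10^-8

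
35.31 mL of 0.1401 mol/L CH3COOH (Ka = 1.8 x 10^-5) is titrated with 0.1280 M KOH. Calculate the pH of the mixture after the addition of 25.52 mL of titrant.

Initial n(CH3COOH) = 0.1401 x 0.03531 = 0.004947 mol.
n(KOH) added = 0.1280 x 0.02552 = 0.003267 mol, converting that many moles of CH3COOH to CH3COO-.
Remaining n(CH3COOH) = 0.001680 mol; n(CH3COO-) = 0.003267 mol.
By Henderson-Hasselbalch, pH = pKa + log([A^-]/[HA]) = 4.74 + log(0.003267/0.001680) = 4.74 + (+0.29) = 5.03.

5.03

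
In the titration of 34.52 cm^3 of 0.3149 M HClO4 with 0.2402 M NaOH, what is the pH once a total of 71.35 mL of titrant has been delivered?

n(acid) = 0.3149 x 0.03452 = 0.01087 mol; n(NaOH) added = 0.2402 x 0.07135 = 0.01714 mol.
Base is in excess by 0.01714 - 0.01087 = 0.006268 mol in a total volume of 0.1059 L.
[OH^-] = 0.006268/0.1059 = 0.05920 M, so pOH = 1.23 and pH = 14.00 - 1.23 = 12.77.

12.77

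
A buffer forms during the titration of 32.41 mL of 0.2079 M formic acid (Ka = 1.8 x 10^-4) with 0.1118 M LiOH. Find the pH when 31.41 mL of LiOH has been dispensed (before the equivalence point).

3.78

Initial n(HCOOH) = 0.2079 x 0.03241 = 0.006738 mol.
n(LiOH) added = 0.1118 x 0.03141 = 0.003512 mol, converting that many moles of HCOOH to HCOO-.
Remaining n(HCOOH) = 0.003226 mol; n(HCOO-) = 0.003512 mol.
By Henderson-Hasselbalch, pH = pKa + log([A^-]/[HA]) = 3.74 + log(0.003512/0.003226) = 3.74 + (+0.04) = 3.78.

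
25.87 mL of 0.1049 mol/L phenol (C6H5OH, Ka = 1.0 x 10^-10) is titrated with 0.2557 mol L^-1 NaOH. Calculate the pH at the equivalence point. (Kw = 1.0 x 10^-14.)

n(C6H5OH) = 0.1049 x 0.02587 = 0.002714 mol; V(NaOH) at equivalence = 0.002714/0.2557 = 0.01061 L.
At equivalence all the acid is converted to C6H5O-; total volume = 0.02587 + 0.01061 = 0.03648 L, so [C6H5O-] = 0.002714/0.03648 = 0.07438 M.
Kb = Kw/Ka = 1.0e-14 / 1.0 x 10^-10 = 0.000100.
[OH^-] = sqrt(Kb x [C6H5O-]) = sqrt(0.000100 x 0.07438) = 0.00273 M.
pOH = 2.56, so pH = 14.00 - 2.56 = 11.44.

11.44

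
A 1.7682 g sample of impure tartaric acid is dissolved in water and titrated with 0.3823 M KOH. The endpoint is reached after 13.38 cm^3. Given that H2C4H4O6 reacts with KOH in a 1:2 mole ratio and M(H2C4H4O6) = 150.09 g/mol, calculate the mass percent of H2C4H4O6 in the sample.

n(KOH) = 0.3823 x 0.01338 = 0.005115 mol.
n(H2C4H4O6) = 0.005115 / 2 = 0.002558 mol.
mass of H2C4H4O6 = 0.002558 x 150.09 = 0.3839 g.
% purity = 0.3839 / 1.7682 x 100 = 21.7%.

21.7%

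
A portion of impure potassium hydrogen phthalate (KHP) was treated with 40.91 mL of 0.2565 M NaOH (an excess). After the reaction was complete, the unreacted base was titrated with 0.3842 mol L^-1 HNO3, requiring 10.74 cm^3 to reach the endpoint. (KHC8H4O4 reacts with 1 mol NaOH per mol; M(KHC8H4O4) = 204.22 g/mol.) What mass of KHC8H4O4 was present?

Total n(NaOH) added = 0.2565 x 0.04091 = 0.01049 mol.
n(HNO3) used = 0.3842 x 0.01074 = 0.004126 mol, which equals the excess n(NaOH).
So n(NaOH) consumed by the sample = 0.01049 - 0.004126 = 0.006367 mol.
n(KHC8H4O4) = 0.006367 / 1 = 0.006367 mol.
mass = 0.006367 mol x 204.22 g/mol = 1.30 g.

1.30 g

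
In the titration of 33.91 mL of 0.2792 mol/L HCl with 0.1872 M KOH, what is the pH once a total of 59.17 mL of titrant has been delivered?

n(acid) = 0.2792 x 0.03391 = 0.009468 mol; n(KOH) added = 0.1872 x 0.05917 = 0.01108 mol.
Base is in excess by 0.01108 - 0.009468 = 0.001609 mol in a total volume of 0.09308 L.
[OH^-] = 0.001609/0.09308 = 0.01729 M, so pOH = 1.76 and pH = 14.00 - 1.76 = 12.24.

12.24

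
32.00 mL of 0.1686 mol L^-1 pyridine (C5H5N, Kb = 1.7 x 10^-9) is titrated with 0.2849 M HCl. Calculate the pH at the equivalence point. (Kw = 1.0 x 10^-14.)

n(C5H5N) = 0.1686 x 0.03200 = 0.005395 mol; V(HCl) at equivalence = 0.005395/0.2849 = 0.01894 L.
At equivalence the base is fully converted to C5H5NH+; total volume = 0.05094 L, so [C5H5NH+] = 0.005395/0.05094 = 0.1059 M.
Ka(C5H5NH+) = Kw/Kb = 1.0e-14 / 1.7 x 10^-9 = 5.88e-6.
[H^+] = sqrt(Ka x [C5H5NH+]) = sqrt(5.88e-6 x 0.1059) = 0.000789 M.
pH = -log(0.000789) = 3.10.

3.10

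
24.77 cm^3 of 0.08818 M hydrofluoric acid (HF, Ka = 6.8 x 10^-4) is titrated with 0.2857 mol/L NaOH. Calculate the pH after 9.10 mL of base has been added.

n(acid) = 0.08818 x 0.02477 = 0.002184 mol; n(NaOH) added = 0.2857 x 0.009100 = 0.002600 mol.
Base is in excess by 0.002600 - 0.002184 = 0.0004157 mol in a total volume of 0.03387 L.
[OH^-] = 0.0004157/0.03387 = 0.01227 M, so pOH = 1.91 and pH = 14.00 - 1.91 = 12.09.

12.09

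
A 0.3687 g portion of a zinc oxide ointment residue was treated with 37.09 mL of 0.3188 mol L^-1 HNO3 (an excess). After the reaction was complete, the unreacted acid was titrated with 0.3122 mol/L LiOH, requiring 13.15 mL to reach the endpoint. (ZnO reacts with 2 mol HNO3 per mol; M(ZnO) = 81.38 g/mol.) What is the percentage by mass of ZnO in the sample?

Total n(HNO3) added = 0.3188 x 0.03709 = 0.01182 mol.
n(LiOH) used = 0.3122 x 0.01315 = 0.004105 mol, which equals the excess n(HNO3).
So n(HNO3) consumed by the sample = 0.01182 - 0.004105 = 0.007719 mol.
n(ZnO) = 0.007719 / 2 = 0.003859 mol.
mass ZnO = 0.003859 x 81.38 = 0.3141 g, so %ZnO = 0.3141/0.3687 x 100 = 85.2%.

85.2%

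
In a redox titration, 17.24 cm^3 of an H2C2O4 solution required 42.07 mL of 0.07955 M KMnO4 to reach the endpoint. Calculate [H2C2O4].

0.485 M

n(KMnO4) = 0.07955 x 0.04207 = 0.003347 mol.
From the balanced equation, 2 mol KMnO4 reacts with 5 mol H2C2O4, so n(H2C2O4) = 0.003347 x 5/2 = 0.008367 mol.
[H2C2O4] = 0.008367 / 0.01724 L = 0.485 M.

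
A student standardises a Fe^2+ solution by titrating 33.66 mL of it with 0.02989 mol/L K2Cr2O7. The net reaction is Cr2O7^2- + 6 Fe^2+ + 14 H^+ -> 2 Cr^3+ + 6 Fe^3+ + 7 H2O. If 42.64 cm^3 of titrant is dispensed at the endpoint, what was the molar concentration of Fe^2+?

n(K2Cr2O7) = 0.02989 x 0.04264 = 0.001275 mol.
From the balanced equation, 1 mol K2Cr2O7 reacts with 6 mol Fe^2+, so n(Fe^2+) = 0.001275 x 6/1 = 0.007647 mol.
[Fe^2+] = 0.007647 / 0.03366 L = 0.227 M.

0.227 M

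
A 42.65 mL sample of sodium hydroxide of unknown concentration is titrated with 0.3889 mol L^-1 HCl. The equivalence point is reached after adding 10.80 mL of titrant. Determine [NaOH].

n(HCl) delivered = 0.3889 x 0.01080 = 0.004200 mol.
For a 1:1 reaction, n(NaOH) = 0.004200 mol.
[NaOH] = 0.004200 mol / 0.04265 L = 0.0985 M.

0.0985 M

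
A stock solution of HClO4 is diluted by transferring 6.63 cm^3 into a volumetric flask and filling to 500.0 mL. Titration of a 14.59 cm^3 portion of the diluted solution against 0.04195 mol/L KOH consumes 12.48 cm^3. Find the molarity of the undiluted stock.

n(KOH) = 0.04195 x 0.01248 = 0.0005235 mol.
n(HClO4) in the aliquot = 0.0005235 mol.
[diluted HClO4] = 0.0005235 / 0.01459 = 0.03588 M.
Dilution factor = 500.0/6.630 = 75.41, so [stock] = 0.03588 x 75.41 = 2.71 M.

2.71 M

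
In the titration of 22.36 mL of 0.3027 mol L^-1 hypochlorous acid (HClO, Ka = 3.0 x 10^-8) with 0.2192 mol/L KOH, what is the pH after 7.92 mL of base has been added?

7.06

Initial n(HClO) = 0.3027 x 0.02236 = 0.006768 mol.
n(KOH) added = 0.2192 x 0.007920 = 0.001736 mol, converting that many moles of HClO to ClO-.
Remaining n(HClO) = 0.005032 mol; n(ClO-) = 0.001736 mol.
By Henderson-Hasselbalch, pH = pKa + log([A^-]/[HA]) = 7.52 + log(0.001736/0.005032) = 7.52 + (-0.46) = 7.06.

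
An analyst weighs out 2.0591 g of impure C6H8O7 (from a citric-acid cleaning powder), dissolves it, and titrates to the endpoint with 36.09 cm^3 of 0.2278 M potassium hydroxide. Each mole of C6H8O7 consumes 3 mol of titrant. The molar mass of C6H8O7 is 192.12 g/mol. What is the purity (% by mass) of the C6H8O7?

25.6%

n(KOH) = 0.2278 x 0.03609 = 0.008221 mol.
n(C6H8O7) = 0.008221 / 3 = 0.002740 mol.
mass of C6H8O7 = 0.002740 x 192.12 = 0.5265 g.
% purity = 0.5265 / 2.0591 x 100 = 25.6%.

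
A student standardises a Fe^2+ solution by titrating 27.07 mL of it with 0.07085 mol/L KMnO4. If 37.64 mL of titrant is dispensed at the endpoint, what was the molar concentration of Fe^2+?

0.493 M

n(KMnO4) = 0.07085 x 0.03764 = 0.002667 mol.
From the balanced equation, 1 mol KMnO4 reacts with 5 mol Fe^2+, so n(Fe^2+) = 0.002667 x 5/1 = 0.01333 mol.
[Fe^2+] = 0.01333 / 0.02707 L = 0.493 M.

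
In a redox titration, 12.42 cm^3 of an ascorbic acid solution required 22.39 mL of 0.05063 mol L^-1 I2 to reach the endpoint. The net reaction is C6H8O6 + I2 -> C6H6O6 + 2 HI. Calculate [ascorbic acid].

0.0913 M

n(I2) = 0.05063 x 0.02239 = 0.001134 mol.
From the balanced equation, 1 mol I2 reacts with 1 mol ascorbic acid, so n(ascorbic acid) = 0.001134 x 1/1 = 0.001134 mol.
[ascorbic acid] = 0.001134 / 0.01242 L = 0.0913 M.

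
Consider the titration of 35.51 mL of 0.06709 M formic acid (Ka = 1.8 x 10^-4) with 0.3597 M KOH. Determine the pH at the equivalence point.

8.25

n(HCOOH) = 0.06709 x 0.03551 = 0.002382 mol; V(KOH) at equivalence = 0.002382/0.3597 = 0.006623 L.
At equivalence all the acid is converted to HCOO-; total volume = 0.03551 + 0.006623 = 0.04213 L, so [HCOO-] = 0.002382/0.04213 = 0.05654 M.
Kb = Kw/Ka = 1.0e-14 / 1.8 x 10^-4 = 5.56e-11.
[OH^-] = sqrt(Kb x [HCOO-]) = sqrt(5.56e-11 x 0.05654) = 1.77e-6 M.
pOH = 5.75, so pH = 14.00 - 5.75 = 8.25.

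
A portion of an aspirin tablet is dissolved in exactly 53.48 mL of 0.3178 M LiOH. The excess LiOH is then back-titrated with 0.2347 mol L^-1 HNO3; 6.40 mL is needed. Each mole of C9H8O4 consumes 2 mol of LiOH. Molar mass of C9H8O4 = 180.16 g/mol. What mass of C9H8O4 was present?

1.40 g

Total n(LiOH) added = 0.3178 x 0.05348 = 0.01700 mol.
n(HNO3) used = 0.2347 x 0.006400 = 0.001502 mol, which equals the excess n(LiOH).
So n(LiOH) consumed by the sample = 0.01700 - 0.001502 = 0.01549 mol.
n(C9H8O4) = 0.01549 / 2 = 0.007747 mol.
mass = 0.007747 mol x 180.16 g/mol = 1.40 g.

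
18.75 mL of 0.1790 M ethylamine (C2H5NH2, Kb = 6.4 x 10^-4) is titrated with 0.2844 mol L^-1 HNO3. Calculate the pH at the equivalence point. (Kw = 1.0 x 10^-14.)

n(C2H5NH2) = 0.1790 x 0.01875 = 0.003356 mol; V(HNO3) at equivalence = 0.003356/0.2844 = 0.01180 L.
At equivalence the base is fully converted to C2H5NH3+; total volume = 0.03055 L, so [C2H5NH3+] = 0.003356/0.03055 = 0.1099 M.
Ka(C2H5NH3+) = Kw/Kb = 1.0e-14 / 6.4 x 10^-4 = 1.56e-11.
[H^+] = sqrt(Ka x [C2H5NH3+]) = sqrt(1.56e-11 x 0.1099) = 1.31e-6 M.
pH = -log(1.31e-6) = 5.88.

5.88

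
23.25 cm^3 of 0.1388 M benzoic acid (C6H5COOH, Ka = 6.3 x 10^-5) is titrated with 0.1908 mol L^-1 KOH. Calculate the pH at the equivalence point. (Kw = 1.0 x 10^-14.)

8.55

n(C6H5COOH) = 0.1388 x 0.02325 = 0.003227 mol; V(KOH) at equivalence = 0.003227/0.1908 = 0.01691 L.
At equivalence all the acid is converted to C6H5COO-; total volume = 0.02325 + 0.01691 = 0.04016 L, so [C6H5COO-] = 0.003227/0.04016 = 0.08035 M.
Kb = Kw/Ka = 1.0e-14 / 6.3 x 10^-5 = 1.59e-10.
[OH^-] = sqrt(Kb x [C6H5COO-]) = sqrt(1.59e-10 x 0.08035) = 3.57e-6 M.
pOH = 5.45, so pH = 14.00 - 5.45 = 8.55.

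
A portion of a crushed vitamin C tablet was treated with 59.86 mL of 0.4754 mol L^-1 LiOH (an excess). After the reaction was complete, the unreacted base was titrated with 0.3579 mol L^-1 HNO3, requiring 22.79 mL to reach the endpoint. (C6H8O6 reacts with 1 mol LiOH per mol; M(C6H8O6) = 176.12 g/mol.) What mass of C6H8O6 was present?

Total n(LiOH) added = 0.4754 x 0.05986 = 0.02846 mol.
n(HNO3) used = 0.3579 x 0.02279 = 0.008157 mol, which equals the excess n(LiOH).
So n(LiOH) consumed by the sample = 0.02846 - 0.008157 = 0.02030 mol.
n(C6H8O6) = 0.02030 / 1 = 0.02030 mol.
mass = 0.02030 mol x 176.12 g/mol = 3.58 g.

3.58 g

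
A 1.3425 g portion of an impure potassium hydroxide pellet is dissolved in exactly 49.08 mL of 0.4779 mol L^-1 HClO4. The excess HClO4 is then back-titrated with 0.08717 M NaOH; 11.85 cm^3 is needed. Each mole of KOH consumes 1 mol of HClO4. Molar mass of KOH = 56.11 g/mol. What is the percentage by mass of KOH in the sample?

93.7%

Total n(HClO4) added = 0.4779 x 0.04908 = 0.02346 mol.
n(NaOH) used = 0.08717 x 0.01185 = 0.001033 mol, which equals the excess n(HClO4).
So n(HClO4) consumed by the sample = 0.02346 - 0.001033 = 0.02242 mol.
n(KOH) = 0.02242 / 1 = 0.02242 mol.
mass KOH = 0.02242 x 56.11 = 1.258 g, so %KOH = 1.258/1.3425 x 100 = 93.7%.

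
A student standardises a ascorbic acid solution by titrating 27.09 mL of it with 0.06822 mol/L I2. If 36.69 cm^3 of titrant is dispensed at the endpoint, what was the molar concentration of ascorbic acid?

0.0924 M

n(I2) = 0.06822 x 0.03669 = 0.002503 mol.
From the balanced equation, 1 mol I2 reacts with 1 mol ascorbic acid, so n(ascorbic acid) = 0.002503 x 1/1 = 0.002503 mol.
[ascorbic acid] = 0.002503 / 0.02709 L = 0.0924 M.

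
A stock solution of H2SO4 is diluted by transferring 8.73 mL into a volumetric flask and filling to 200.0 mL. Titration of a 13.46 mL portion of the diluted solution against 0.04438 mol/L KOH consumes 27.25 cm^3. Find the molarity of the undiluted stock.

1.03 M

n(KOH) = 0.04438 x 0.02725 = 0.001209 mol.
n(H2SO4) in the aliquot = 0.001209 x 1/2 = 0.0006047 mol.
[diluted H2SO4] = 0.0006047 / 0.01346 = 0.04492 M.
Dilution factor = 200.0/8.730 = 22.91, so [stock] = 0.04492 x 22.91 = 1.03 M.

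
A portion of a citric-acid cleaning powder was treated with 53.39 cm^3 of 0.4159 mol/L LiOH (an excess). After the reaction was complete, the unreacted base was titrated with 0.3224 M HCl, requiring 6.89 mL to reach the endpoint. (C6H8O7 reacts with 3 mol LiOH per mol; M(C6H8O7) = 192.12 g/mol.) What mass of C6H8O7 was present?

Total n(LiOH) added = 0.4159 x 0.05339 = 0.02220 mol.
n(HCl) used = 0.3224 x 0.006890 = 0.002221 mol, which equals the excess n(LiOH).
So n(LiOH) consumed by the sample = 0.02220 - 0.002221 = 0.01998 mol.
n(C6H8O7) = 0.01998 / 3 = 0.006661 mol.
mass = 0.006661 mol x 192.12 g/mol = 1.28 g.

1.28 g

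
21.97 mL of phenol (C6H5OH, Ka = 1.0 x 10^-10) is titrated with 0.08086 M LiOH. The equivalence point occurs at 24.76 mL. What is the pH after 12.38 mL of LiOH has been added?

10.00

12.38 mL is exactly half the equivalence volume (24.76/2), i.e. the half-equivalence point.
There, n(HA) = n(A^-), so pH = pKa = -log(1.0 x 10^-10) = 10.00.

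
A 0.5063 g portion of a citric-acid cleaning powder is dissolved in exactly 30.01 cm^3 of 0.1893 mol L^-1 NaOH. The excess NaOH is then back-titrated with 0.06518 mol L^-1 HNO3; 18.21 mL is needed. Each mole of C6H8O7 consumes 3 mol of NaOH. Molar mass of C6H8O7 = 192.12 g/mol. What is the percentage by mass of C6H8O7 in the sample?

Total n(NaOH) added = 0.1893 x 0.03001 = 0.005681 mol.
n(HNO3) used = 0.06518 x 0.01821 = 0.001187 mol, which equals the excess n(NaOH).
So n(NaOH) consumed by the sample = 0.005681 - 0.001187 = 0.004494 mol.
n(C6H8O7) = 0.004494 / 3 = 0.001498 mol.
mass C6H8O7 = 0.001498 x 192.12 = 0.2878 g, so %C6H8O7 = 0.2878/0.5063 x 100 = 56.8%.

56.8%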